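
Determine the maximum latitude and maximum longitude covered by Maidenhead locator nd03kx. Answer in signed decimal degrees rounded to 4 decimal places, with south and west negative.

-56.0000, 80.9167

Field N=13, D=3: +13·20° lon, +3·10° lat → SW at lon 80°, lat -60°.
Square 0, 3: +0·2° lon, +3·1° lat → SW at lon 80°, lat -57°.
Subsquare k=10, x=23: +10·0.0833333° lon, +23·0.0416667° lat → SW at lon 80.8333°, lat -56.0417°.
Cell spans 0.0833333° lon × 0.0416667° lat. NE corner is SW corner plus one full cell.
latitude -56.0000, longitude 80.9167.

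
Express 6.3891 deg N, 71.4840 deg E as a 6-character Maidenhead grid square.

Shift to the Maidenhead origin (180°W, 90°S): lon 251.4840, lat 96.3891.
Field: lon ⌊251.4840/20⌋ = 12 → M; lat ⌊96.3891/10⌋ = 9 → J.
Square: lon ⌊11.4840/2⌋ = 5; lat ⌊6.3891/1⌋ = 6.
Subsquare: lon ⌊1.4840/0.0833333⌋ = 17 → r; lat ⌊0.3891/0.0416667⌋ = 9 → j.

MJ56rj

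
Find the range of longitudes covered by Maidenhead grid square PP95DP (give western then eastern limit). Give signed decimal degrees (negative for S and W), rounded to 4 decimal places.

138.2500, 138.3333

Field P=15, P=15: +15·20° lon, +15·10° lat → SW at lon 120°, lat 60°.
Square 9, 5: +9·2° lon, +5·1° lat → SW at lon 138°, lat 65°.
Subsquare d=3, p=15: +3·0.0833333° lon, +15·0.0416667° lat → SW at lon 138.25°, lat 65.625°.
Cell spans 0.0833333° lon × 0.0416667° lat.
west 138.2500, east 138.3333.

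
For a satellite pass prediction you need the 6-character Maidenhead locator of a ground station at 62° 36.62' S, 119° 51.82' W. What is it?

DC07bj

Offset from 180°W / 90°S: lon 60.1363°, lat 27.3897°.
Field (20°×10°, letters A–R): 60.1363/20 → 3 → D, 27.3897/10 → 2 → C; chars DC.
Square (2°×1°, digits 0–9): 0.1363/2 → 0, 7.3897/1 → 7; chars 07.
Subsquare (5′×2.5′, letters a–x): 0.1363/0.0833333 → 1 → b, 0.3897/0.0416667 → 9 → j; chars bj.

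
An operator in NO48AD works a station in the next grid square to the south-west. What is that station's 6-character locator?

Longitude subsquare a = 0; −1 → -1, wraps to 23 = x, carry into square.
Longitude square 4; −1 → 3.
Latitude subsquare d = 3; −1 → 2 = c.

NO38xc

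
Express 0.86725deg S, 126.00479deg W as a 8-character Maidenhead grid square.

CI69xd91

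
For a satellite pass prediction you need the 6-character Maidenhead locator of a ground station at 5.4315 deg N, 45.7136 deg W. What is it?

GJ75dk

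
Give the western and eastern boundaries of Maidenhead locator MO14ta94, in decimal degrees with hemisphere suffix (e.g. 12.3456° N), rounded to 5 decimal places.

63.65833° E, 63.66667° E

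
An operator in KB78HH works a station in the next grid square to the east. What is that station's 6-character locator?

KB78ih

Longitude subsquare h = 7; +1 → 8 = i.
The latitude characters are unchanged.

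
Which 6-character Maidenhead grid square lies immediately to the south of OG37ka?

OG36kx

Latitude subsquare a = 0; −1 → -1, wraps to 23 = x, carry into square.
Latitude square 7; −1 → 6.
The longitude characters are unchanged.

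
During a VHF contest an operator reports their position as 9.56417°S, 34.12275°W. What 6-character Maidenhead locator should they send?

HI20wk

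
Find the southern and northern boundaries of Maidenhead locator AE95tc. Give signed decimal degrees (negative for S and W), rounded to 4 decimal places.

-44.9167, -44.8750

Field A=0, E=4: +0·20° lon, +4·10° lat → SW at lon -180°, lat -50°.
Square 9, 5: +9·2° lon, +5·1° lat → SW at lon -162°, lat -45°.
Subsquare t=19, c=2: +19·0.0833333° lon, +2·0.0416667° lat → SW at lon -160.417°, lat -44.9167°.
Cell spans 0.0833333° lon × 0.0416667° lat.
south -44.9167, north -44.8750.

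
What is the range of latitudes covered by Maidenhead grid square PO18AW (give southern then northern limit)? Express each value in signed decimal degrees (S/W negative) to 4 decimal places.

Field P=15, O=14: +15·20° lon, +14·10° lat → SW at lon 120°, lat 50°.
Square 1, 8: +1·2° lon, +8·1° lat → SW at lon 122°, lat 58°.
Subsquare a=0, w=22: +0·0.0833333° lon, +22·0.0416667° lat → SW at lon 122°, lat 58.9167°.
Cell spans 0.0833333° lon × 0.0416667° lat.
south 58.9167, north 58.9583.

58.9167, 58.9583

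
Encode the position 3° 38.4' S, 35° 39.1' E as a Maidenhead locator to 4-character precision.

Shift to the Maidenhead origin (180°W, 90°S): lon 215.65, lat 86.36.
Field: 215.65/20 → 10 → K, 86.36/10 → 8 → I; chars KI.
Square: 15.65/2 → 7, 6.36/1 → 6; chars 76.

KI76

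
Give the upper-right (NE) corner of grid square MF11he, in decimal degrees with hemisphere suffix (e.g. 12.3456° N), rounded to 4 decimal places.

38.7917° S, 62.6667° E

Field M=12, F=5: +12·20° lon, +5·10° lat → SW at lon 60°, lat -40°.
Square 1, 1: +1·2° lon, +1·1° lat → SW at lon 62°, lat -39°.
Subsquare h=7, e=4: +7·0.0833333° lon, +4·0.0416667° lat → SW at lon 62.5833°, lat -38.8333°.
Cell spans 0.0833333° lon × 0.0416667° lat. NE corner is SW corner plus one full cell.
latitude 38.7917° S, longitude 62.6667° E.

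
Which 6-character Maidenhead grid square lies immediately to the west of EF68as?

EF58xs

Longitude subsquare a = 0; −1 → -1, wraps to 23 = x, carry into square.
Longitude square 6; −1 → 5.
The latitude characters are unchanged.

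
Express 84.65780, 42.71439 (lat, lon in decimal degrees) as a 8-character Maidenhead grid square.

LR14ip57

Add 180° to longitude and 90° to latitude: 222.71439, 174.65780.
Field (20°×10°, letters A–R): 222.71439/20 → 11 → L, 174.65780/10 → 17 → R; chars LR.
Square (2°×1°, digits 0–9): 2.71439/2 → 1, 4.65780/1 → 4; chars 14.
Subsquare (5′×2.5′, letters a–x): 0.71439/0.0833333 → 8 → i, 0.65780/0.0416667 → 15 → p; chars ip.
Extended square (30″×15″, digits 0–9): 0.04772/0.00833333 → 5, 0.03280/0.00416667 → 7; chars 57.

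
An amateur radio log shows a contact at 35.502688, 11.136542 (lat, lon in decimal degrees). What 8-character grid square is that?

JM55nm60

Shift to the Maidenhead origin (180°W, 90°S): lon 191.13654, lat 125.50269.
Field: 191.13654/20 → 9 → J, 125.50269/10 → 12 → M; chars JM.
Square: 11.13654/2 → 5, 5.50269/1 → 5; chars 55.
Subsquare: 1.13654/0.0833333 → 13 → n, 0.50269/0.0416667 → 12 → m; chars nm.
Extended square: 0.05321/0.00833333 → 6, 0.00269/0.00416667 → 0; chars 60.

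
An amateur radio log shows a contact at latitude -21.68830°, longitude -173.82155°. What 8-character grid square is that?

AG38ch14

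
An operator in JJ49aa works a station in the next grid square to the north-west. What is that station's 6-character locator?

Longitude subsquare a = 0; −1 → -1, wraps to 23 = x, carry into square.
Longitude square 4; −1 → 3.
Latitude subsquare a = 0; +1 → 1 = b.

JJ39xb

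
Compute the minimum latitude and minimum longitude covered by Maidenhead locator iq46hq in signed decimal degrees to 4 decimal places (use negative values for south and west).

Field I=8, Q=16: +8·20° lon, +16·10° lat → SW at lon -20°, lat 70°.
Square 4, 6: +4·2° lon, +6·1° lat → SW at lon -12°, lat 76°.
Subsquare h=7, q=16: +7·0.0833333° lon, +16·0.0416667° lat → SW at lon -11.4167°, lat 76.6667°.
latitude 76.6667, longitude -11.4167.

76.6667, -11.4167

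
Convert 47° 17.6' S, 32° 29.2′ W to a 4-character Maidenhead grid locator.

HE32

Shift to the Maidenhead origin (180°W, 90°S): lon 147.51, lat 42.71.
Field: 147.51/20 → 7 → H, 42.71/10 → 4 → E; chars HE.
Square: 7.51/2 → 3, 2.71/1 → 2; chars 32.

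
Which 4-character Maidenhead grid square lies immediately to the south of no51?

NO50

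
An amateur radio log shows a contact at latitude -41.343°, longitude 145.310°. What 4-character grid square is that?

Offset from 180°W / 90°S: lon 325.31°, lat 48.66°.
Field: lon ⌊325.31/20⌋ = 16 → Q; lat ⌊48.66/10⌋ = 4 → E.
Square: lon ⌊5.31/2⌋ = 2; lat ⌊8.66/1⌋ = 8.

QE28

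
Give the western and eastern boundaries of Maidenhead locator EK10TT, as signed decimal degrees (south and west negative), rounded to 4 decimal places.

-96.4167, -96.3333

Field E=4, K=10: +4·20° lon, +10·10° lat → SW at lon -100°, lat 10°.
Square 1, 0: +1·2° lon, +0·1° lat → SW at lon -98°, lat 10°.
Subsquare t=19, t=19: +19·0.0833333° lon, +19·0.0416667° lat → SW at lon -96.4167°, lat 10.7917°.
Cell spans 0.0833333° lon × 0.0416667° lat.
west -96.4167, east -96.3333.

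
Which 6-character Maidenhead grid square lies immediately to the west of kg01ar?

JG91xr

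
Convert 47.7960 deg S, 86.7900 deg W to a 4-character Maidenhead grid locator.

Offset from 180°W / 90°S: lon 93.21°, lat 42.20°.
Field: 93.21/20 → 4 → E, 42.20/10 → 4 → E; chars EE.
Square: 13.21/2 → 6, 2.20/1 → 2; chars 62.

EE62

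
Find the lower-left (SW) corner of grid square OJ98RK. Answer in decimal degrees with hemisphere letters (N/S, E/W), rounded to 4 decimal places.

8.4167° N, 119.4167° E

Field O=14, J=9: +14·20° lon, +9·10° lat → SW at lon 100°, lat 0°.
Square 9, 8: +9·2° lon, +8·1° lat → SW at lon 118°, lat 8°.
Subsquare r=17, k=10: +17·0.0833333° lon, +10·0.0416667° lat → SW at lon 119.417°, lat 8.41667°.
latitude 8.4167° N, longitude 119.4167° E.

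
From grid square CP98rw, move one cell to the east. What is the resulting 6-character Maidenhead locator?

CP98sw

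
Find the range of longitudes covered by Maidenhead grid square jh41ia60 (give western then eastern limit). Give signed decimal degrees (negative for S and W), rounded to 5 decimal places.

8.71667, 8.72500

Field J=9, H=7: +9·20° lon, +7·10° lat → SW at lon 0°, lat -20°.
Square 4, 1: +4·2° lon, +1·1° lat → SW at lon 8°, lat -19°.
Subsquare i=8, a=0: +8·0.0833333° lon, +0·0.0416667° lat → SW at lon 8.66667°, lat -19°.
Extended square 6, 0: +6·0.00833333° lon, +0·0.00416667° lat → SW at lon 8.71667°, lat -19°.
Cell spans 0.00833333° lon × 0.00416667° lat.
west 8.71667, east 8.72500.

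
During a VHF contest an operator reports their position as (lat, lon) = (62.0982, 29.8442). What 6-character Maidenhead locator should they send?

Shift to the Maidenhead origin (180°W, 90°S): lon 209.8442, lat 152.0982.
Field: lon ⌊209.8442/20⌋ = 10 → K; lat ⌊152.0982/10⌋ = 15 → P.
Square: lon ⌊9.8442/2⌋ = 4; lat ⌊2.0982/1⌋ = 2.
Subsquare: lon ⌊1.8442/0.0833333⌋ = 22 → w; lat ⌊0.0982/0.0416667⌋ = 2 → c.

KP42wc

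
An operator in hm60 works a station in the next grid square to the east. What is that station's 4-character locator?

HM70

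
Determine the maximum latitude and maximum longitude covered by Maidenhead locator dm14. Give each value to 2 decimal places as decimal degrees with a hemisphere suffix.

35.00° N, 116.00° W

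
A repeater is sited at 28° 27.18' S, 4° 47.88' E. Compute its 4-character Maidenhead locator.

JG21

Offset from 180°W / 90°S: lon 184.80°, lat 61.55°.
Field: 184.80/20 → 9 → J, 61.55/10 → 6 → G; chars JG.
Square: 4.80/2 → 2, 1.55/1 → 1; chars 21.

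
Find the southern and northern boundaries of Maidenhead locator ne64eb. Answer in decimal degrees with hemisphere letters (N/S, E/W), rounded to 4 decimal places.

45.9583° S, 45.9167° S

Field N=13, E=4: +13·20° lon, +4·10° lat → SW at lon 80°, lat -50°.
Square 6, 4: +6·2° lon, +4·1° lat → SW at lon 92°, lat -46°.
Subsquare e=4, b=1: +4·0.0833333° lon, +1·0.0416667° lat → SW at lon 92.3333°, lat -45.9583°.
Cell spans 0.0833333° lon × 0.0416667° lat.
south 45.9583° S, north 45.9167° S.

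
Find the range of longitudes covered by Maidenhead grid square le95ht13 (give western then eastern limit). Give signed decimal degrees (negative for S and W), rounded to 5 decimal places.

58.59167, 58.60000

Field L=11, E=4: +11·20° lon, +4·10° lat → SW at lon 40°, lat -50°.
Square 9, 5: +9·2° lon, +5·1° lat → SW at lon 58°, lat -45°.
Subsquare h=7, t=19: +7·0.0833333° lon, +19·0.0416667° lat → SW at lon 58.5833°, lat -44.2083°.
Extended square 1, 3: +1·0.00833333° lon, +3·0.00416667° lat → SW at lon 58.5917°, lat -44.1958°.
Cell spans 0.00833333° lon × 0.00416667° lat.
west 58.59167, east 58.60000.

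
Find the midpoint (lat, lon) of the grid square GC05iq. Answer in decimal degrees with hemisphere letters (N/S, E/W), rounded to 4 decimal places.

64.3125° S, 59.2917° W

Field G=6, C=2: +6·20° lon, +2·10° lat → SW at lon -60°, lat -70°.
Square 0, 5: +0·2° lon, +5·1° lat → SW at lon -60°, lat -65°.
Subsquare i=8, q=16: +8·0.0833333° lon, +16·0.0416667° lat → SW at lon -59.3333°, lat -64.3333°.
Cell spans 0.0833333° lon × 0.0416667° lat. Centre is SW corner plus half of each.
latitude 64.3125° S, longitude 59.2917° W.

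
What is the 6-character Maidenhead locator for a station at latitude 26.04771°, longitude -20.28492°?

HL96ub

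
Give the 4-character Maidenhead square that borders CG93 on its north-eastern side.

DG04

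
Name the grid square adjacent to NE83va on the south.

NE82vx

Latitude subsquare a = 0; −1 → -1, wraps to 23 = x, carry into square.
Latitude square 3; −1 → 2.
The longitude characters are unchanged.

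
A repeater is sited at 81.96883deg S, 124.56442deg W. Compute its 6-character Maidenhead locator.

CA78ra

Add 180° to longitude and 90° to latitude: 55.4356, 8.0312.
Field: lon ⌊55.4356/20⌋ = 2 → C; lat ⌊8.0312/10⌋ = 0 → A.
Square: lon ⌊15.4356/2⌋ = 7; lat ⌊8.0312/1⌋ = 8.
Subsquare: lon ⌊1.4356/0.0833333⌋ = 17 → r; lat ⌊0.0312/0.0416667⌋ = 0 → a.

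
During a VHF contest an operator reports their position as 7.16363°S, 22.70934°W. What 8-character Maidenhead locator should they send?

HI82pu40

Offset from 180°W / 90°S: lon 157.29066°, lat 82.83637°.
Field: lon ⌊157.29066/20⌋ = 7 → H; lat ⌊82.83637/10⌋ = 8 → I.
Square: lon ⌊17.29066/2⌋ = 8; lat ⌊2.83637/1⌋ = 2.
Subsquare: lon ⌊1.29066/0.0833333⌋ = 15 → p; lat ⌊0.83637/0.0416667⌋ = 20 → u.
Extended square: lon ⌊0.04066/0.00833333⌋ = 4; lat ⌊0.00304/0.00416667⌋ = 0.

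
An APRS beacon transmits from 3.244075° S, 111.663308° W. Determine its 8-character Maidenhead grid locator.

DI46es01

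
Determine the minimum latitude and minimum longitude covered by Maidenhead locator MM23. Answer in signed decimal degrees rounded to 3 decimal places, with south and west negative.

33.000, 64.000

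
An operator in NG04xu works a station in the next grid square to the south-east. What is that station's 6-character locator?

NG14at

Longitude subsquare x = 23; +1 → 24, wraps to 0 = a, carry into square.
Longitude square 0; +1 → 1.
Latitude subsquare u = 20; −1 → 19 = t.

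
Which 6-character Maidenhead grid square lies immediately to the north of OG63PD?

Latitude subsquare d = 3; +1 → 4 = e.
The longitude characters are unchanged.

OG63pe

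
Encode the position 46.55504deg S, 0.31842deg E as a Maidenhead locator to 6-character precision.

JE03dk

Shift to the Maidenhead origin (180°W, 90°S): lon 180.3184, lat 43.4450.
Field: lon ⌊180.3184/20⌋ = 9 → J; lat ⌊43.4450/10⌋ = 4 → E.
Square: lon ⌊0.3184/2⌋ = 0; lat ⌊3.4450/1⌋ = 3.
Subsquare: lon ⌊0.3184/0.0833333⌋ = 3 → d; lat ⌊0.4450/0.0416667⌋ = 10 → k.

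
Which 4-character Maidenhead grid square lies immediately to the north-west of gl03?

FL94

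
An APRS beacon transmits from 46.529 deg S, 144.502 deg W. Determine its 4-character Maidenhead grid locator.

BE73

Offset from 180°W / 90°S: lon 35.50°, lat 43.47°.
Field (20°×10°, letters A–R): lon ⌊35.50/20⌋ = 1 → B; lat ⌊43.47/10⌋ = 4 → E.
Square (2°×1°, digits 0–9): lon ⌊15.50/2⌋ = 7; lat ⌊3.47/1⌋ = 3.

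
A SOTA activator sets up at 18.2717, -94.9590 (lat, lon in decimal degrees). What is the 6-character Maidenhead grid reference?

Add 180° to longitude and 90° to latitude: 85.0410, 108.2717.
Field: 85.0410/20 → 4 → E, 108.2717/10 → 10 → K; chars EK.
Square: 5.0410/2 → 2, 8.2717/1 → 8; chars 28.
Subsquare: 1.0410/0.0833333 → 12 → m, 0.2717/0.0416667 → 6 → g; chars mg.

EK28mg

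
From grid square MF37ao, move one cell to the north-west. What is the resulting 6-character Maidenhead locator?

MF27xp

Longitude subsquare a = 0; −1 → -1, wraps to 23 = x, carry into square.
Longitude square 3; −1 → 2.
Latitude subsquare o = 14; +1 → 15 = p.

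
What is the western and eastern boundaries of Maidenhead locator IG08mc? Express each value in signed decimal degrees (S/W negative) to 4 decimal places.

-19.0000, -18.9167

Field I=8, G=6: +8·20° lon, +6·10° lat → SW at lon -20°, lat -30°.
Square 0, 8: +0·2° lon, +8·1° lat → SW at lon -20°, lat -22°.
Subsquare m=12, c=2: +12·0.0833333° lon, +2·0.0416667° lat → SW at lon -19°, lat -21.9167°.
Cell spans 0.0833333° lon × 0.0416667° lat.
west -19.0000, east -18.9167.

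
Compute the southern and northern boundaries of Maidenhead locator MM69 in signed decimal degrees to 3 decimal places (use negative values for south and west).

39.000, 40.000

Field M=12, M=12: +12·20° lon, +12·10° lat → SW at lon 60°, lat 30°.
Square 6, 9: +6·2° lon, +9·1° lat → SW at lon 72°, lat 39°.
Cell spans 2° lon × 1° lat.
south 39.000, north 40.000.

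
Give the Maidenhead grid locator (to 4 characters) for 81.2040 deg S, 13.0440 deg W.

Offset from 180°W / 90°S: lon 166.96°, lat 8.80°.
Field: lon ⌊166.96/20⌋ = 8 → I; lat ⌊8.80/10⌋ = 0 → A.
Square: lon ⌊6.96/2⌋ = 3; lat ⌊8.80/1⌋ = 8.

IA38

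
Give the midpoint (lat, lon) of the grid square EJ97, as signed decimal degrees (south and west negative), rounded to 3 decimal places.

7.500, -81.000

Field E=4, J=9: +4·20° lon, +9·10° lat → SW at lon -100°, lat 0°.
Square 9, 7: +9·2° lon, +7·1° lat → SW at lon -82°, lat 7°.
Cell spans 2° lon × 1° lat. Centre is SW corner plus half of each.
latitude 7.500, longitude -81.000.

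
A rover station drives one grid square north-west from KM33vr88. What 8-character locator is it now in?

KM33vr79

Longitude extended square 8; −1 → 7.
Latitude extended square 8; +1 → 9.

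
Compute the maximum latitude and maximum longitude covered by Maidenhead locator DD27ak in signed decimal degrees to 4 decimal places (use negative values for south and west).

-52.5417, -115.9167

Field D=3, D=3: +3·20° lon, +3·10° lat → SW at lon -120°, lat -60°.
Square 2, 7: +2·2° lon, +7·1° lat → SW at lon -116°, lat -53°.
Subsquare a=0, k=10: +0·0.0833333° lon, +10·0.0416667° lat → SW at lon -116°, lat -52.5833°.
Cell spans 0.0833333° lon × 0.0416667° lat. NE corner is SW corner plus one full cell.
latitude -52.5417, longitude -115.9167.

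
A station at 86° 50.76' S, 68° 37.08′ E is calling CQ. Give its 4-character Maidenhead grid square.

Add 180° to longitude and 90° to latitude: 248.62, 3.15.
Field (20°×10°, letters A–R): 248.62/20 → 12 → M, 3.15/10 → 0 → A; chars MA.
Square (2°×1°, digits 0–9): 8.62/2 → 4, 3.15/1 → 3; chars 43.

MA43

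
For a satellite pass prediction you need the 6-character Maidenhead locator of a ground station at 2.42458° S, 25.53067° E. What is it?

KI27sn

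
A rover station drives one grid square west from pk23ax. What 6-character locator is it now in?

Longitude subsquare a = 0; −1 → -1, wraps to 23 = x, carry into square.
Longitude square 2; −1 → 1.
The latitude characters are unchanged.

PK13xx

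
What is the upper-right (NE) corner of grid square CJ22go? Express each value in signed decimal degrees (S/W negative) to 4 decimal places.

2.6250, -135.4167

Field C=2, J=9: +2·20° lon, +9·10° lat → SW at lon -140°, lat 0°.
Square 2, 2: +2·2° lon, +2·1° lat → SW at lon -136°, lat 2°.
Subsquare g=6, o=14: +6·0.0833333° lon, +14·0.0416667° lat → SW at lon -135.5°, lat 2.58333°.
Cell spans 0.0833333° lon × 0.0416667° lat. NE corner is SW corner plus one full cell.
latitude 2.6250, longitude -135.4167.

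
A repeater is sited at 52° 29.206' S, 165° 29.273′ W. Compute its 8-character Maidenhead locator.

AD77gm13

Shift to the Maidenhead origin (180°W, 90°S): lon 14.51212, lat 37.51323.
Field: 14.51212/20 → 0 → A, 37.51323/10 → 3 → D; chars AD.
Square: 14.51212/2 → 7, 7.51323/1 → 7; chars 77.
Subsquare: 0.51212/0.0833333 → 6 → g, 0.51323/0.0416667 → 12 → m; chars gm.
Extended square: 0.01212/0.00833333 → 1, 0.01323/0.00416667 → 3; chars 13.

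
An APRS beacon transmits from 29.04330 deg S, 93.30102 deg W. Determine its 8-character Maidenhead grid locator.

Shift to the Maidenhead origin (180°W, 90°S): lon 86.69898, lat 60.95670.
Field: lon ⌊86.69898/20⌋ = 4 → E; lat ⌊60.95670/10⌋ = 6 → G.
Square: lon ⌊6.69898/2⌋ = 3; lat ⌊0.95670/1⌋ = 0.
Subsquare: lon ⌊0.69898/0.0833333⌋ = 8 → i; lat ⌊0.95670/0.0416667⌋ = 22 → w.
Extended square: lon ⌊0.03231/0.00833333⌋ = 3; lat ⌊0.04003/0.00416667⌋ = 9.

EG30iw39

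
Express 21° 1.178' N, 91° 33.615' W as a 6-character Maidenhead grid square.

Offset from 180°W / 90°S: lon 88.4398°, lat 111.0196°.
Field (20°×10°, letters A–R): 88.4398/20 → 4 → E, 111.0196/10 → 11 → L; chars EL.
Square (2°×1°, digits 0–9): 8.4398/2 → 4, 1.0196/1 → 1; chars 41.
Subsquare (5′×2.5′, letters a–x): 0.4398/0.0833333 → 5 → f, 0.0196/0.0416667 → 0 → a; chars fa.

EL41fa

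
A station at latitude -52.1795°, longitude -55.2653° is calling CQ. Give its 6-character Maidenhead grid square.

Offset from 180°W / 90°S: lon 124.7347°, lat 37.8205°.
Field (20°×10°, letters A–R): lon ⌊124.7347/20⌋ = 6 → G; lat ⌊37.8205/10⌋ = 3 → D.
Square (2°×1°, digits 0–9): lon ⌊4.7347/2⌋ = 2; lat ⌊7.8205/1⌋ = 7.
Subsquare (5′×2.5′, letters a–x): lon ⌊0.7347/0.0833333⌋ = 8 → i; lat ⌊0.8205/0.0416667⌋ = 19 → t.

GD27it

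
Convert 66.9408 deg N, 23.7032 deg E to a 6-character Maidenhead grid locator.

Add 180° to longitude and 90° to latitude: 203.7032, 156.9408.
Field: lon ⌊203.7032/20⌋ = 10 → K; lat ⌊156.9408/10⌋ = 15 → P.
Square: lon ⌊3.7032/2⌋ = 1; lat ⌊6.9408/1⌋ = 6.
Subsquare: lon ⌊1.7032/0.0833333⌋ = 20 → u; lat ⌊0.9408/0.0416667⌋ = 22 → w.

KP16uw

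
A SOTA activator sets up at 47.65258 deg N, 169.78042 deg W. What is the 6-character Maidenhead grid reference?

AN57cp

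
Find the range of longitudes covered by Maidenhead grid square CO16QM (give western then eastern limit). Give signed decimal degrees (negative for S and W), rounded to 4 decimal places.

Field C=2, O=14: +2·20° lon, +14·10° lat → SW at lon -140°, lat 50°.
Square 1, 6: +1·2° lon, +6·1° lat → SW at lon -138°, lat 56°.
Subsquare q=16, m=12: +16·0.0833333° lon, +12·0.0416667° lat → SW at lon -136.667°, lat 56.5°.
Cell spans 0.0833333° lon × 0.0416667° lat.
west -136.6667, east -136.5833.

-136.6667, -136.5833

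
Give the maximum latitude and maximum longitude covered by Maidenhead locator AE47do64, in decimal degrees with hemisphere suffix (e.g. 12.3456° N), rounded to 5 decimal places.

Field A=0, E=4: +0·20° lon, +4·10° lat → SW at lon -180°, lat -50°.
Square 4, 7: +4·2° lon, +7·1° lat → SW at lon -172°, lat -43°.
Subsquare d=3, o=14: +3·0.0833333° lon, +14·0.0416667° lat → SW at lon -171.75°, lat -42.4167°.
Extended square 6, 4: +6·0.00833333° lon, +4·0.00416667° lat → SW at lon -171.7°, lat -42.4°.
Cell spans 0.00833333° lon × 0.00416667° lat. NE corner is SW corner plus one full cell.
latitude 42.39583° S, longitude 171.69167° W.

42.39583° S, 171.69167° W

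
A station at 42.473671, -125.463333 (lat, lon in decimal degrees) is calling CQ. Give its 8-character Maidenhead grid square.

CN72gl43

Offset from 180°W / 90°S: lon 54.53667°, lat 132.47367°.
Field: 54.53667/20 → 2 → C, 132.47367/10 → 13 → N; chars CN.
Square: 14.53667/2 → 7, 2.47367/1 → 2; chars 72.
Subsquare: 0.53667/0.0833333 → 6 → g, 0.47367/0.0416667 → 11 → l; chars gl.
Extended square: 0.03667/0.00833333 → 4, 0.01534/0.00416667 → 3; chars 43.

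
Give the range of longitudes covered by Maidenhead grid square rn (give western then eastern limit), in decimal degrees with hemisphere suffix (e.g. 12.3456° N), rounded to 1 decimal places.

160.0° E, 180.0° E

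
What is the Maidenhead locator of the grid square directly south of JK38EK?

JK38ej

Latitude subsquare k = 10; −1 → 9 = j.
The longitude characters are unchanged.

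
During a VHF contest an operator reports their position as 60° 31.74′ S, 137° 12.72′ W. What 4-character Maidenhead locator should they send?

CC19

Shift to the Maidenhead origin (180°W, 90°S): lon 42.79, lat 29.47.
Field: 42.79/20 → 2 → C, 29.47/10 → 2 → C; chars CC.
Square: 2.79/2 → 1, 9.47/1 → 9; chars 19.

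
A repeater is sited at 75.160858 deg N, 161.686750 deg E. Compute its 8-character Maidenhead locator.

Shift to the Maidenhead origin (180°W, 90°S): lon 341.68675, lat 165.16086.
Field: 341.68675/20 → 17 → R, 165.16086/10 → 16 → Q; chars RQ.
Square: 1.68675/2 → 0, 5.16086/1 → 5; chars 05.
Subsquare: 1.68675/0.0833333 → 20 → u, 0.16086/0.0416667 → 3 → d; chars ud.
Extended square: 0.02008/0.00833333 → 2, 0.03586/0.00416667 → 8; chars 28.

RQ05ud28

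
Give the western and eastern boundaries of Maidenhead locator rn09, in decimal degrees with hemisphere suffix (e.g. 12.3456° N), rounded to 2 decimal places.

Field R=17, N=13: +17·20° lon, +13·10° lat → SW at lon 160°, lat 40°.
Square 0, 9: +0·2° lon, +9·1° lat → SW at lon 160°, lat 49°.
Cell spans 2° lon × 1° lat.
west 160.00° E, east 162.00° E.

160.00° E, 162.00° E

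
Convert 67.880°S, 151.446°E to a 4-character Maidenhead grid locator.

QC52

Shift to the Maidenhead origin (180°W, 90°S): lon 331.45, lat 22.12.
Field: 331.45/20 → 16 → Q, 22.12/10 → 2 → C; chars QC.
Square: 11.45/2 → 5, 2.12/1 → 2; chars 52.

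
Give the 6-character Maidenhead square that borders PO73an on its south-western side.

PO63xm

Longitude subsquare a = 0; −1 → -1, wraps to 23 = x, carry into square.
Longitude square 7; −1 → 6.
Latitude subsquare n = 13; −1 → 12 = m.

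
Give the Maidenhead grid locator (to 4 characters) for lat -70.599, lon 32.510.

Shift to the Maidenhead origin (180°W, 90°S): lon 212.51, lat 19.40.
Field (20°×10°, letters A–R): lon ⌊212.51/20⌋ = 10 → K; lat ⌊19.40/10⌋ = 1 → B.
Square (2°×1°, digits 0–9): lon ⌊12.51/2⌋ = 6; lat ⌊9.40/1⌋ = 9.

KB69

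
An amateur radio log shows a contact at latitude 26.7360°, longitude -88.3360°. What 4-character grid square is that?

EL56

Shift to the Maidenhead origin (180°W, 90°S): lon 91.66, lat 116.74.
Field: 91.66/20 → 4 → E, 116.74/10 → 11 → L; chars EL.
Square: 11.66/2 → 5, 6.74/1 → 6; chars 56.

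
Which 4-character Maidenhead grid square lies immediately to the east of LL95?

Longitude square 9; +1 → 10, wraps to 0, carry into field.
Longitude field L = 11; +1 → 12 = M.
The latitude characters are unchanged.

ML05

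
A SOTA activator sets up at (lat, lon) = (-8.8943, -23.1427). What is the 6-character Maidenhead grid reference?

Offset from 180°W / 90°S: lon 156.8573°, lat 81.1057°.
Field: lon ⌊156.8573/20⌋ = 7 → H; lat ⌊81.1057/10⌋ = 8 → I.
Square: lon ⌊16.8573/2⌋ = 8; lat ⌊1.1057/1⌋ = 1.
Subsquare: lon ⌊0.8573/0.0833333⌋ = 10 → k; lat ⌊0.1057/0.0416667⌋ = 2 → c.

HI81kc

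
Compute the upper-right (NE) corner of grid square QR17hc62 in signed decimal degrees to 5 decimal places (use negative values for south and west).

87.09583, 142.64167

Field Q=16, R=17: +16·20° lon, +17·10° lat → SW at lon 140°, lat 80°.
Square 1, 7: +1·2° lon, +7·1° lat → SW at lon 142°, lat 87°.
Subsquare h=7, c=2: +7·0.0833333° lon, +2·0.0416667° lat → SW at lon 142.583°, lat 87.0833°.
Extended square 6, 2: +6·0.00833333° lon, +2·0.00416667° lat → SW at lon 142.633°, lat 87.0917°.
Cell spans 0.00833333° lon × 0.00416667° lat. NE corner is SW corner plus one full cell.
latitude 87.09583, longitude 142.64167.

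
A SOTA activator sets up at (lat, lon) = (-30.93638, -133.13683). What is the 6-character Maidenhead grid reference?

Offset from 180°W / 90°S: lon 46.8632°, lat 59.0636°.
Field: 46.8632/20 → 2 → C, 59.0636/10 → 5 → F; chars CF.
Square: 6.8632/2 → 3, 9.0636/1 → 9; chars 39.
Subsquare: 0.8632/0.0833333 → 10 → k, 0.0636/0.0416667 → 1 → b; chars kb.

CF39kb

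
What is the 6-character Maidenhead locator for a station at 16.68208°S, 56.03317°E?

Shift to the Maidenhead origin (180°W, 90°S): lon 236.0332, lat 73.3179.
Field: lon ⌊236.0332/20⌋ = 11 → L; lat ⌊73.3179/10⌋ = 7 → H.
Square: lon ⌊16.0332/2⌋ = 8; lat ⌊3.3179/1⌋ = 3.
Subsquare: lon ⌊0.0332/0.0833333⌋ = 0 → a; lat ⌊0.3179/0.0416667⌋ = 7 → h.

LH83ah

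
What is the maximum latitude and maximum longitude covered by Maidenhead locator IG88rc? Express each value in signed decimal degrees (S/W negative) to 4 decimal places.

-21.8750, -2.5000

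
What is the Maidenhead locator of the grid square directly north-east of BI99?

CJ00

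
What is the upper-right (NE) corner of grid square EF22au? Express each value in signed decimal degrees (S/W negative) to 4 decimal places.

-37.1250, -95.9167

Field E=4, F=5: +4·20° lon, +5·10° lat → SW at lon -100°, lat -40°.
Square 2, 2: +2·2° lon, +2·1° lat → SW at lon -96°, lat -38°.
Subsquare a=0, u=20: +0·0.0833333° lon, +20·0.0416667° lat → SW at lon -96°, lat -37.1667°.
Cell spans 0.0833333° lon × 0.0416667° lat. NE corner is SW corner plus one full cell.
latitude -37.1250, longitude -95.9167.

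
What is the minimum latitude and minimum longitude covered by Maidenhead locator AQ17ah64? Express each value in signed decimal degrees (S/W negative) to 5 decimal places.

Field A=0, Q=16: +0·20° lon, +16·10° lat → SW at lon -180°, lat 70°.
Square 1, 7: +1·2° lon, +7·1° lat → SW at lon -178°, lat 77°.
Subsquare a=0, h=7: +0·0.0833333° lon, +7·0.0416667° lat → SW at lon -178°, lat 77.2917°.
Extended square 6, 4: +6·0.00833333° lon, +4·0.00416667° lat → SW at lon -177.95°, lat 77.3083°.
latitude 77.30833, longitude -177.95000.

77.30833, -177.95000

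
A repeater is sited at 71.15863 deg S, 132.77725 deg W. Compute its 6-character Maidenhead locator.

Offset from 180°W / 90°S: lon 47.2227°, lat 18.8414°.
Field (20°×10°, letters A–R): 47.2227/20 → 2 → C, 18.8414/10 → 1 → B; chars CB.
Square (2°×1°, digits 0–9): 7.2227/2 → 3, 8.8414/1 → 8; chars 38.
Subsquare (5′×2.5′, letters a–x): 1.2227/0.0833333 → 14 → o, 0.8414/0.0416667 → 20 → u; chars ou.

CB38ou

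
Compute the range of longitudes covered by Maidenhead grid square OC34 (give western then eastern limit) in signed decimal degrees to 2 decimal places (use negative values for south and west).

106.00, 108.00

Field O=14, C=2: +14·20° lon, +2·10° lat → SW at lon 100°, lat -70°.
Square 3, 4: +3·2° lon, +4·1° lat → SW at lon 106°, lat -66°.
Cell spans 2° lon × 1° lat.
west 106.00, east 108.00.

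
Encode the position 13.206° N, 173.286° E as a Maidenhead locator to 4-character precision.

Add 180° to longitude and 90° to latitude: 353.29, 103.21.
Field (20°×10°, letters A–R): 353.29/20 → 17 → R, 103.21/10 → 10 → K; chars RK.
Square (2°×1°, digits 0–9): 13.29/2 → 6, 3.21/1 → 3; chars 63.

RK63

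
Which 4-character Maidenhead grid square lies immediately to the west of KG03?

JG93

Longitude square 0; −1 → -1, wraps to 9, carry into field.
Longitude field K = 10; −1 → 9 = J.
The latitude characters are unchanged.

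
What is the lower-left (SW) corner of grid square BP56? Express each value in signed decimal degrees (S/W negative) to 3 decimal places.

66.000, -150.000

Field B=1, P=15: +1·20° lon, +15·10° lat → SW at lon -160°, lat 60°.
Square 5, 6: +5·2° lon, +6·1° lat → SW at lon -150°, lat 66°.
latitude 66.000, longitude -150.000.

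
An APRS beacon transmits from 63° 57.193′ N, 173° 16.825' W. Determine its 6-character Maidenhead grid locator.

Shift to the Maidenhead origin (180°W, 90°S): lon 6.7196, lat 153.9532.
Field: 6.7196/20 → 0 → A, 153.9532/10 → 15 → P; chars AP.
Square: 6.7196/2 → 3, 3.9532/1 → 3; chars 33.
Subsquare: 0.7196/0.0833333 → 8 → i, 0.9532/0.0416667 → 22 → w; chars iw.

AP33iw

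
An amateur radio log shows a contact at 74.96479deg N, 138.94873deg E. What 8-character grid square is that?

PQ94lx31

Add 180° to longitude and 90° to latitude: 318.94873, 164.96479.
Field: 318.94873/20 → 15 → P, 164.96479/10 → 16 → Q; chars PQ.
Square: 18.94873/2 → 9, 4.96479/1 → 4; chars 94.
Subsquare: 0.94873/0.0833333 → 11 → l, 0.96479/0.0416667 → 23 → x; chars lx.
Extended square: 0.03206/0.00833333 → 3, 0.00646/0.00416667 → 1; chars 31.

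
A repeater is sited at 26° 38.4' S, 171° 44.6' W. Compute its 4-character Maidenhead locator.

Add 180° to longitude and 90° to latitude: 8.26, 63.36.
Field: lon ⌊8.26/20⌋ = 0 → A; lat ⌊63.36/10⌋ = 6 → G.
Square: lon ⌊8.26/2⌋ = 4; lat ⌊3.36/1⌋ = 3.

AG43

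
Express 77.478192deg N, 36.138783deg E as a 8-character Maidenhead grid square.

KQ87bl64

Offset from 180°W / 90°S: lon 216.13878°, lat 167.47819°.
Field: lon ⌊216.13878/20⌋ = 10 → K; lat ⌊167.47819/10⌋ = 16 → Q.
Square: lon ⌊16.13878/2⌋ = 8; lat ⌊7.47819/1⌋ = 7.
Subsquare: lon ⌊0.13878/0.0833333⌋ = 1 → b; lat ⌊0.47819/0.0416667⌋ = 11 → l.
Extended square: lon ⌊0.05545/0.00833333⌋ = 6; lat ⌊0.01986/0.00416667⌋ = 4.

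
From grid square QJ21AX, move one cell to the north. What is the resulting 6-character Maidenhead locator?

QJ22aa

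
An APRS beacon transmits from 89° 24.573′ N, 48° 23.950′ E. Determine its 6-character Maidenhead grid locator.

Offset from 180°W / 90°S: lon 228.3992°, lat 179.4095°.
Field: lon ⌊228.3992/20⌋ = 11 → L; lat ⌊179.4095/10⌋ = 17 → R.
Square: lon ⌊8.3992/2⌋ = 4; lat ⌊9.4095/1⌋ = 9.
Subsquare: lon ⌊0.3992/0.0833333⌋ = 4 → e; lat ⌊0.4095/0.0416667⌋ = 9 → j.

LR49ej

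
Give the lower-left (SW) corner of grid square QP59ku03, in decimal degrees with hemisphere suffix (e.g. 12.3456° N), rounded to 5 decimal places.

Field Q=16, P=15: +16·20° lon, +15·10° lat → SW at lon 140°, lat 60°.
Square 5, 9: +5·2° lon, +9·1° lat → SW at lon 150°, lat 69°.
Subsquare k=10, u=20: +10·0.0833333° lon, +20·0.0416667° lat → SW at lon 150.833°, lat 69.8333°.
Extended square 0, 3: +0·0.00833333° lon, +3·0.00416667° lat → SW at lon 150.833°, lat 69.8458°.
latitude 69.84583° N, longitude 150.83333° E.

69.84583° N, 150.83333° E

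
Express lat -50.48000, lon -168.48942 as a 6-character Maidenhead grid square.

Shift to the Maidenhead origin (180°W, 90°S): lon 11.5106, lat 39.5200.
Field (20°×10°, letters A–R): lon ⌊11.5106/20⌋ = 0 → A; lat ⌊39.5200/10⌋ = 3 → D.
Square (2°×1°, digits 0–9): lon ⌊11.5106/2⌋ = 5; lat ⌊9.5200/1⌋ = 9.
Subsquare (5′×2.5′, letters a–x): lon ⌊1.5106/0.0833333⌋ = 18 → s; lat ⌊0.5200/0.0416667⌋ = 12 → m.

AD59sm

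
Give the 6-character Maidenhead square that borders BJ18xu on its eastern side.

BJ28au

Longitude subsquare x = 23; +1 → 24, wraps to 0 = a, carry into square.
Longitude square 1; +1 → 2.
The latitude characters are unchanged.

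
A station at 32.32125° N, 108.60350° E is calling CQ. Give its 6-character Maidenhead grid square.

OM42hh

Shift to the Maidenhead origin (180°W, 90°S): lon 288.6035, lat 122.3212.
Field: lon ⌊288.6035/20⌋ = 14 → O; lat ⌊122.3212/10⌋ = 12 → M.
Square: lon ⌊8.6035/2⌋ = 4; lat ⌊2.3212/1⌋ = 2.
Subsquare: lon ⌊0.6035/0.0833333⌋ = 7 → h; lat ⌊0.3212/0.0416667⌋ = 7 → h.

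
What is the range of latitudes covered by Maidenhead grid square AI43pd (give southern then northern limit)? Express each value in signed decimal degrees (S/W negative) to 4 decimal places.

Field A=0, I=8: +0·20° lon, +8·10° lat → SW at lon -180°, lat -10°.
Square 4, 3: +4·2° lon, +3·1° lat → SW at lon -172°, lat -7°.
Subsquare p=15, d=3: +15·0.0833333° lon, +3·0.0416667° lat → SW at lon -170.75°, lat -6.875°.
Cell spans 0.0833333° lon × 0.0416667° lat.
south -6.8750, north -6.8333.

-6.8750, -6.8333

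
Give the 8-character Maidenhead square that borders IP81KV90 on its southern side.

IP81ku99

Latitude extended square 0; −1 → -1, wraps to 9, carry into subsquare.
Latitude subsquare v = 21; −1 → 20 = u.
The longitude characters are unchanged.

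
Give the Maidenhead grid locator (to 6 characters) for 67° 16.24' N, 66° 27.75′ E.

MP37fg

Offset from 180°W / 90°S: lon 246.4625°, lat 157.2707°.
Field (20°×10°, letters A–R): lon ⌊246.4625/20⌋ = 12 → M; lat ⌊157.2707/10⌋ = 15 → P.
Square (2°×1°, digits 0–9): lon ⌊6.4625/2⌋ = 3; lat ⌊7.2707/1⌋ = 7.
Subsquare (5′×2.5′, letters a–x): lon ⌊0.4625/0.0833333⌋ = 5 → f; lat ⌊0.2707/0.0416667⌋ = 6 → g.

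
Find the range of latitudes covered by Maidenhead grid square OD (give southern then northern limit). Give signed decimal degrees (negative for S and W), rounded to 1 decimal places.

-60.0, -50.0

Field O=14, D=3: +14·20° lon, +3·10° lat → SW at lon 100°, lat -60°.
Cell spans 20° lon × 10° lat.
south -60.0, north -50.0.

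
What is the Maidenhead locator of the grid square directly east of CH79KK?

CH79lk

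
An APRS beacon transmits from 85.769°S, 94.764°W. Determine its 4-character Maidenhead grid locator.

EA24

Add 180° to longitude and 90° to latitude: 85.24, 4.23.
Field: lon ⌊85.24/20⌋ = 4 → E; lat ⌊4.23/10⌋ = 0 → A.
Square: lon ⌊5.24/2⌋ = 2; lat ⌊4.23/1⌋ = 4.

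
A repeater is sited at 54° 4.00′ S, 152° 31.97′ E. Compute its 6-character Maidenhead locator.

QD65gw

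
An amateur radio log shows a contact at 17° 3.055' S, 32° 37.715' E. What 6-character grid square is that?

Shift to the Maidenhead origin (180°W, 90°S): lon 212.6286, lat 72.9491.
Field: lon ⌊212.6286/20⌋ = 10 → K; lat ⌊72.9491/10⌋ = 7 → H.
Square: lon ⌊12.6286/2⌋ = 6; lat ⌊2.9491/1⌋ = 2.
Subsquare: lon ⌊0.6286/0.0833333⌋ = 7 → h; lat ⌊0.9491/0.0416667⌋ = 22 → w.

KH62hw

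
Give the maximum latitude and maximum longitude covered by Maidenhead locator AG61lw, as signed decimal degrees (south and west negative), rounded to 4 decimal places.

-28.0417, -167.0000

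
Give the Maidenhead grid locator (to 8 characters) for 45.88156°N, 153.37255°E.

QN65qv41

Add 180° to longitude and 90° to latitude: 333.37255, 135.88156.
Field (20°×10°, letters A–R): lon ⌊333.37255/20⌋ = 16 → Q; lat ⌊135.88156/10⌋ = 13 → N.
Square (2°×1°, digits 0–9): lon ⌊13.37255/2⌋ = 6; lat ⌊5.88156/1⌋ = 5.
Subsquare (5′×2.5′, letters a–x): lon ⌊1.37255/0.0833333⌋ = 16 → q; lat ⌊0.88156/0.0416667⌋ = 21 → v.
Extended square (30″×15″, digits 0–9): lon ⌊0.03922/0.00833333⌋ = 4; lat ⌊0.00656/0.00416667⌋ = 1.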